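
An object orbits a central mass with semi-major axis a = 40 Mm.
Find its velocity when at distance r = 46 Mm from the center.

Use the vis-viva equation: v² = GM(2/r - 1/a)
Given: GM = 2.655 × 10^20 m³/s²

Convert to SI: a = 40 Mm = 4e+07 m; r = 46 Mm = 4.6e+07 m.
Vis-viva: v = √(GM · (2/r − 1/a)).
2/r − 1/a = 2/4.6e+07 − 1/4e+07 = 1.84783e-08 m⁻¹.
v = √(2.655e+20 · 1.84783e-08) m/s ≈ 2.215e+06 m/s = 2215 km/s.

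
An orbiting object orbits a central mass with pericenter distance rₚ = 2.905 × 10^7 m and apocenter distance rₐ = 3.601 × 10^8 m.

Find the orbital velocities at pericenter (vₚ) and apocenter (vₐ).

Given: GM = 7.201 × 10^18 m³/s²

Use the vis-viva equation v² = GM(2/r − 1/a) with a = (rₚ + rₐ)/2 = (2.905e+07 + 3.601e+08)/2 = 1.94575e+08 m.
vₚ = √(GM · (2/rₚ − 1/a)) = √(7.201e+18 · (2/2.905e+07 − 1/1.94575e+08)) m/s ≈ 6.773e+05 m/s = 677.3 km/s.
vₐ = √(GM · (2/rₐ − 1/a)) = √(7.201e+18 · (2/3.601e+08 − 1/1.94575e+08)) m/s ≈ 5.464e+04 m/s = 54.64 km/s.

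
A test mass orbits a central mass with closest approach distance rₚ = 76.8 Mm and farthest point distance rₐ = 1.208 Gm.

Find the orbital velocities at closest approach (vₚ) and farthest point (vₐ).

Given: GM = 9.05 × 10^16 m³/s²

Convert to SI: rₚ = 76.8 Mm = 7.68e+07 m; rₐ = 1.208 Gm = 1.208e+09 m.
Use the vis-viva equation v² = GM(2/r − 1/a) with a = (rₚ + rₐ)/2 = (7.68e+07 + 1.208e+09)/2 = 6.424e+08 m.
vₚ = √(GM · (2/rₚ − 1/a)) = √(9.05e+16 · (2/7.68e+07 − 1/6.424e+08)) m/s ≈ 4.707e+04 m/s = 47.07 km/s.
vₐ = √(GM · (2/rₐ − 1/a)) = √(9.05e+16 · (2/1.208e+09 − 1/6.424e+08)) m/s ≈ 2993 m/s = 2.993 km/s.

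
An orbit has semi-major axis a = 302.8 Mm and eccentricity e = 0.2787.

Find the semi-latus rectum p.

Convert to SI: a = 302.8 Mm = 3.028e+08 m.
p = a (1 − e²).
p = 3.028e+08 · (1 − (0.2787)²) = 3.028e+08 · 0.922326 ≈ 2.793e+08 m = 279.3 Mm.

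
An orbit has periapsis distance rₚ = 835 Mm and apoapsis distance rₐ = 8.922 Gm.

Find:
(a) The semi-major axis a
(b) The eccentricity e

Convert to SI: rₚ = 835 Mm = 8.35e+08 m; rₐ = 8.922 Gm = 8.922e+09 m.
(a) a = (rₚ + rₐ) / 2 = (8.35e+08 + 8.922e+09) / 2 ≈ 4.878e+09 m = 4.878 Gm.
(b) e = (rₐ − rₚ) / (rₐ + rₚ) = (8.922e+09 − 8.35e+08) / (8.922e+09 + 8.35e+08) ≈ 0.8288.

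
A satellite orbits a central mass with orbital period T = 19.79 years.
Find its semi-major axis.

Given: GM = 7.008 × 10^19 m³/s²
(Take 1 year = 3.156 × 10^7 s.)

Convert to SI: T = 19.79 years = 6.24572e+08 s.
Invert Kepler's third law: a = (GM · T² / (4π²))^(1/3).
Substituting T = 6.24572e+08 s and GM = 7.008e+19 m³/s²:
a = (7.008e+19 · (6.24572e+08)² / (4π²))^(1/3) m
a ≈ 8.847e+11 m = 884.7 Gm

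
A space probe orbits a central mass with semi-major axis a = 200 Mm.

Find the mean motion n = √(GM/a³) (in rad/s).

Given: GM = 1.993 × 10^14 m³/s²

Convert to SI: a = 200 Mm = 2e+08 m.
n = √(GM / a³).
n = √(1.993e+14 / (2e+08)³) rad/s ≈ 4.991e-06 rad/s.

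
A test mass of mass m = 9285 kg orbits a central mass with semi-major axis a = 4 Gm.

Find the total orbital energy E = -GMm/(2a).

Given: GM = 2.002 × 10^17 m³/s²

Convert to SI: a = 4 Gm = 4e+09 m.
E = −GMm / (2a).
E = −2.002e+17 · 9285 / (2 · 4e+09) J ≈ -2.324e+11 J = -232.4 GJ.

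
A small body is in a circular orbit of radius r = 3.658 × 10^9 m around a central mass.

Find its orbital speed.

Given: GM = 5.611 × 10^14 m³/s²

For a circular orbit, gravity supplies the centripetal force, so v = √(GM / r).
v = √(5.611e+14 / 3.658e+09) m/s ≈ 391.7 m/s = 391.7 m/s.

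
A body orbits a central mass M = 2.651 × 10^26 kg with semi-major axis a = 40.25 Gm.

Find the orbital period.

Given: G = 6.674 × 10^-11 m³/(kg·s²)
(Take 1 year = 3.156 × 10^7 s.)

Convert to SI: a = 40.25 Gm = 4.025e+10 m.
GM = G · M = 6.674e-11 · 2.651e+26 = 1.76928e+16 m³/s².
Kepler's third law: T = 2π √(a³ / GM).
Substituting a = 4.025e+10 m and GM = 1.76928e+16 m³/s²:
T = 2π √((4.025e+10)³ / 1.76928e+16) s
T ≈ 3.814e+08 s = 12.09 years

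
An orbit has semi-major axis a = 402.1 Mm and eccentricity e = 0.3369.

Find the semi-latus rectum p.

Convert to SI: a = 402.1 Mm = 4.021e+08 m.
p = a (1 − e²).
p = 4.021e+08 · (1 − (0.3369)²) = 4.021e+08 · 0.886498 ≈ 3.565e+08 m = 356.5 Mm.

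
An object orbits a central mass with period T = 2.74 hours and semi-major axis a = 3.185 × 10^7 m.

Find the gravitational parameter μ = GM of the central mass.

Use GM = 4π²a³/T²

Convert to SI: T = 2.74 hours = 9864 s.
GM = 4π² · a³ / T².
GM = 4π² · (3.185e+07)³ / (9864)² m³/s² ≈ 1.311e+16 m³/s² = 1.311 × 10^16 m³/s².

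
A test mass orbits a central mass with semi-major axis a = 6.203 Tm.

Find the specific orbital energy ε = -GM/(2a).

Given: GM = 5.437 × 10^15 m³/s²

Convert to SI: a = 6.203 Tm = 6.203e+12 m.
ε = −GM / (2a).
ε = −5.437e+15 / (2 · 6.203e+12) J/kg ≈ -438.3 J/kg = -438.3 J/kg.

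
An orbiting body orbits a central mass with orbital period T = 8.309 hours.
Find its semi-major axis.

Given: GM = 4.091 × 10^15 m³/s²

Convert to SI: T = 8.309 hours = 29912.4 s.
Invert Kepler's third law: a = (GM · T² / (4π²))^(1/3).
Substituting T = 29912.4 s and GM = 4.091e+15 m³/s²:
a = (4.091e+15 · (29912.4)² / (4π²))^(1/3) m
a ≈ 4.526e+07 m = 45.26 Mm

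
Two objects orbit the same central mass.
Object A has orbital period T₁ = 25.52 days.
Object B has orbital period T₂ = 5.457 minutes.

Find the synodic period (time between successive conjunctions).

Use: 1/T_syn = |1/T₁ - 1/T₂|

Convert to SI: T₁ = 25.52 days = 2.20493e+06 s; T₂ = 5.457 minutes = 327.42 s.
T_syn = |T₁ · T₂ / (T₁ − T₂)|.
T_syn = |2.20493e+06 · 327.42 / (2.20493e+06 − 327.42)| s ≈ 327.5 s = 5.458 minutes.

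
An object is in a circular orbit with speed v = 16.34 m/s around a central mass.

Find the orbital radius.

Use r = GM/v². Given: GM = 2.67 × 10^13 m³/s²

For a circular orbit, v² = GM / r, so r = GM / v².
r = 2.67e+13 / (16.34)² m ≈ 1e+11 m = 100 Gm.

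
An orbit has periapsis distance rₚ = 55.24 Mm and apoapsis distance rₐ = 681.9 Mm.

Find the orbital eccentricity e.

Convert to SI: rₚ = 55.24 Mm = 5.524e+07 m; rₐ = 681.9 Mm = 6.819e+08 m.
e = (rₐ − rₚ) / (rₐ + rₚ).
e = (6.819e+08 − 5.524e+07) / (6.819e+08 + 5.524e+07) = 6.2666e+08 / 7.3714e+08 ≈ 0.8501.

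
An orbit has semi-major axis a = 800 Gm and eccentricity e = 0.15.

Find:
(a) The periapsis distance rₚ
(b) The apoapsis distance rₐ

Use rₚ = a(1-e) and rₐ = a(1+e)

Convert to SI: a = 800 Gm = 8e+11 m.
(a) rₚ = a(1 − e) = 8e+11 · (1 − 0.15) = 8e+11 · 0.85 ≈ 6.8e+11 m = 680 Gm.
(b) rₐ = a(1 + e) = 8e+11 · (1 + 0.15) = 8e+11 · 1.15 ≈ 9.2e+11 m = 920 Gm.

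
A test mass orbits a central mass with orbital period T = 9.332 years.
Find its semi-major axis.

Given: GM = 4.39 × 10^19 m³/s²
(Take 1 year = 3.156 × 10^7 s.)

Convert to SI: T = 9.332 years = 2.94518e+08 s.
Invert Kepler's third law: a = (GM · T² / (4π²))^(1/3).
Substituting T = 2.94518e+08 s and GM = 4.39e+19 m³/s²:
a = (4.39e+19 · (2.94518e+08)² / (4π²))^(1/3) m
a ≈ 4.586e+11 m = 458.6 Gm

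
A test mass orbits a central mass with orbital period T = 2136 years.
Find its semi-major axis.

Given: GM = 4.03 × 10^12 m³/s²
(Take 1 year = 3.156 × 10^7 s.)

Convert to SI: T = 2136 years = 6.74122e+10 s.
Invert Kepler's third law: a = (GM · T² / (4π²))^(1/3).
Substituting T = 6.74122e+10 s and GM = 4.03e+12 m³/s²:
a = (4.03e+12 · (6.74122e+10)² / (4π²))^(1/3) m
a ≈ 7.741e+10 m = 77.41 Gm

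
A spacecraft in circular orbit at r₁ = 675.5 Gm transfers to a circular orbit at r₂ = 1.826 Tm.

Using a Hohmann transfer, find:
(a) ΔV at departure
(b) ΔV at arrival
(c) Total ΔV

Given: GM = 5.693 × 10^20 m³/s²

Convert to SI: r₁ = 675.5 Gm = 6.755e+11 m; r₂ = 1.826 Tm = 1.826e+12 m.
Transfer semi-major axis: a_t = (r₁ + r₂)/2 = (6.755e+11 + 1.826e+12)/2 = 1.25075e+12 m.
Circular speeds: v₁ = √(GM/r₁) = 29030.7 m/s, v₂ = √(GM/r₂) = 17657.1 m/s.
Transfer speeds (vis-viva v² = GM(2/r − 1/a_t)): v₁ᵗ = 35077 m/s, v₂ᵗ = 12976.2 m/s.
(a) ΔV₁ = |v₁ᵗ − v₁| ≈ 6046 m/s = 6.046 km/s.
(b) ΔV₂ = |v₂ − v₂ᵗ| ≈ 4681 m/s = 4.681 km/s.
(c) ΔV_total = ΔV₁ + ΔV₂ ≈ 1.073e+04 m/s = 10.73 km/s.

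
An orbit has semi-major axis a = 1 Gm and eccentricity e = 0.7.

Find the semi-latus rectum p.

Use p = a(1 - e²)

Convert to SI: a = 1 Gm = 1e+09 m.
p = a (1 − e²).
p = 1e+09 · (1 − (0.7)²) = 1e+09 · 0.51 ≈ 5.1e+08 m = 510 Mm.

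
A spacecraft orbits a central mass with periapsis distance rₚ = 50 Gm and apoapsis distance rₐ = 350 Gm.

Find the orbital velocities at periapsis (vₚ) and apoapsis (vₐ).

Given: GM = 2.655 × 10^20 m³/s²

Convert to SI: rₚ = 50 Gm = 5e+10 m; rₐ = 350 Gm = 3.5e+11 m.
Use the vis-viva equation v² = GM(2/r − 1/a) with a = (rₚ + rₐ)/2 = (5e+10 + 3.5e+11)/2 = 2e+11 m.
vₚ = √(GM · (2/rₚ − 1/a)) = √(2.655e+20 · (2/5e+10 − 1/2e+11)) m/s ≈ 9.64e+04 m/s = 96.4 km/s.
vₐ = √(GM · (2/rₐ − 1/a)) = √(2.655e+20 · (2/3.5e+11 − 1/2e+11)) m/s ≈ 1.377e+04 m/s = 13.77 km/s.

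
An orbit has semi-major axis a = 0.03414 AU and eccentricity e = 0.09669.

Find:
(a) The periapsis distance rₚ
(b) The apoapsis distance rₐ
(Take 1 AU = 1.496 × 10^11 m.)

Convert to SI: a = 0.03414 AU = 5.10734e+09 m.
(a) rₚ = a(1 − e) = 5.10734e+09 · (1 − 0.09669) = 5.10734e+09 · 0.90331 ≈ 4.614e+09 m = 0.03084 AU.
(b) rₐ = a(1 + e) = 5.10734e+09 · (1 + 0.09669) = 5.10734e+09 · 1.09669 ≈ 5.601e+09 m = 0.03744 AU.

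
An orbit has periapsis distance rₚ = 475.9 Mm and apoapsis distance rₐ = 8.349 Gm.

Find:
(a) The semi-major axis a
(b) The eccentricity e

Convert to SI: rₚ = 475.9 Mm = 4.759e+08 m; rₐ = 8.349 Gm = 8.349e+09 m.
(a) a = (rₚ + rₐ) / 2 = (4.759e+08 + 8.349e+09) / 2 ≈ 4.412e+09 m = 4.412 Gm.
(b) e = (rₐ − rₚ) / (rₐ + rₚ) = (8.349e+09 − 4.759e+08) / (8.349e+09 + 4.759e+08) ≈ 0.8921.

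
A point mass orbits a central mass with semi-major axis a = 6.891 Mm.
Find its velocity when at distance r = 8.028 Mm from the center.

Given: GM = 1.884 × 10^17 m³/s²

Convert to SI: a = 6.891 Mm = 6.891e+06 m; r = 8.028 Mm = 8.028e+06 m.
Vis-viva: v = √(GM · (2/r − 1/a)).
2/r − 1/a = 2/8.028e+06 − 1/6.891e+06 = 1.04011e-07 m⁻¹.
v = √(1.884e+17 · 1.04011e-07) m/s ≈ 1.4e+05 m/s = 140 km/s.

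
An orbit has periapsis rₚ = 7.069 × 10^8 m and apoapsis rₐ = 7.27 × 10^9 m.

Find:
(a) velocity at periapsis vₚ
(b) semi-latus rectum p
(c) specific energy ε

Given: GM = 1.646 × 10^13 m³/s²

(a) With a = (rₚ + rₐ)/2 = 3.98845e+09 m, vₚ = √(GM (2/rₚ − 1/a)) = √(1.646e+13 · (2/7.069e+08 − 1/3.98845e+09)) m/s ≈ 206 m/s
(b) From a = (rₚ + rₐ)/2 = 3.98845e+09 m and e = (rₐ − rₚ)/(rₐ + rₚ) = 0.822763, p = a(1 − e²) = 3.98845e+09 · (1 − (0.822763)²) ≈ 1.289e+09 m
(c) With a = (rₚ + rₐ)/2 = 3.98845e+09 m, ε = −GM/(2a) = −1.646e+13/(2 · 3.98845e+09) J/kg ≈ -2063 J/kg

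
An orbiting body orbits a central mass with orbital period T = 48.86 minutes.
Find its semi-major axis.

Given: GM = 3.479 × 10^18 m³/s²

Convert to SI: T = 48.86 minutes = 2931.6 s.
Invert Kepler's third law: a = (GM · T² / (4π²))^(1/3).
Substituting T = 2931.6 s and GM = 3.479e+18 m³/s²:
a = (3.479e+18 · (2931.6)² / (4π²))^(1/3) m
a ≈ 9.115e+07 m = 91.15 Mm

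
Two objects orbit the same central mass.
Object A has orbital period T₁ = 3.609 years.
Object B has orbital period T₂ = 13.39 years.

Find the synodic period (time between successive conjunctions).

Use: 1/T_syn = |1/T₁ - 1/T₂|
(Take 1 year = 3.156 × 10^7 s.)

Convert to SI: T₁ = 3.609 years = 1.139e+08 s; T₂ = 13.39 years = 4.22588e+08 s.
T_syn = |T₁ · T₂ / (T₁ − T₂)|.
T_syn = |1.139e+08 · 4.22588e+08 / (1.139e+08 − 4.22588e+08)| s ≈ 1.559e+08 s = 4.941 years.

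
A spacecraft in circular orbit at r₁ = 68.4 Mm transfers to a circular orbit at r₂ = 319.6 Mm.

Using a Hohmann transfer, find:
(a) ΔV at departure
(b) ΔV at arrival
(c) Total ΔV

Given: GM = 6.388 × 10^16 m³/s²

Convert to SI: r₁ = 68.4 Mm = 6.84e+07 m; r₂ = 319.6 Mm = 3.196e+08 m.
Transfer semi-major axis: a_t = (r₁ + r₂)/2 = (6.84e+07 + 3.196e+08)/2 = 1.94e+08 m.
Circular speeds: v₁ = √(GM/r₁) = 30560.1 m/s, v₂ = √(GM/r₂) = 14137.7 m/s.
Transfer speeds (vis-viva v² = GM(2/r − 1/a_t)): v₁ᵗ = 39224.5 m/s, v₂ᵗ = 8394.72 m/s.
(a) ΔV₁ = |v₁ᵗ − v₁| ≈ 8664 m/s = 8.664 km/s.
(b) ΔV₂ = |v₂ − v₂ᵗ| ≈ 5743 m/s = 5.743 km/s.
(c) ΔV_total = ΔV₁ + ΔV₂ ≈ 1.441e+04 m/s = 14.41 km/s.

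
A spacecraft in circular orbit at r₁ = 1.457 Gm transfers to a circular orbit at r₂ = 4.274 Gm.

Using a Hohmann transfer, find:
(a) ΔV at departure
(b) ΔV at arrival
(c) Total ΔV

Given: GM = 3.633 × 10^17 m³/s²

Convert to SI: r₁ = 1.457 Gm = 1.457e+09 m; r₂ = 4.274 Gm = 4.274e+09 m.
Transfer semi-major axis: a_t = (r₁ + r₂)/2 = (1.457e+09 + 4.274e+09)/2 = 2.8655e+09 m.
Circular speeds: v₁ = √(GM/r₁) = 15790.8 m/s, v₂ = √(GM/r₂) = 9219.67 m/s.
Transfer speeds (vis-viva v² = GM(2/r − 1/a_t)): v₁ᵗ = 19285 m/s, v₂ᵗ = 6574.23 m/s.
(a) ΔV₁ = |v₁ᵗ − v₁| ≈ 3494 m/s = 3.494 km/s.
(b) ΔV₂ = |v₂ − v₂ᵗ| ≈ 2645 m/s = 2.645 km/s.
(c) ΔV_total = ΔV₁ + ΔV₂ ≈ 6140 m/s = 6.14 km/s.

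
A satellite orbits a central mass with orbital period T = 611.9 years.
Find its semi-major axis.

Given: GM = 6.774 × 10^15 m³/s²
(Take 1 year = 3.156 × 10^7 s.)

Convert to SI: T = 611.9 years = 1.93116e+10 s.
Invert Kepler's third law: a = (GM · T² / (4π²))^(1/3).
Substituting T = 1.93116e+10 s and GM = 6.774e+15 m³/s²:
a = (6.774e+15 · (1.93116e+10)² / (4π²))^(1/3) m
a ≈ 4e+11 m = 400 Gm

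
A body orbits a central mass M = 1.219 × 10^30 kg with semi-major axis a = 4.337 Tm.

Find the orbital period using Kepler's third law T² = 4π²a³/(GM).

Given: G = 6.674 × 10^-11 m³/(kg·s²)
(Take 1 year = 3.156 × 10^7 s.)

Convert to SI: a = 4.337 Tm = 4.337e+12 m.
GM = G · M = 6.674e-11 · 1.219e+30 = 8.13561e+19 m³/s².
Kepler's third law: T = 2π √(a³ / GM).
Substituting a = 4.337e+12 m and GM = 8.13561e+19 m³/s²:
T = 2π √((4.337e+12)³ / 8.13561e+19) s
T ≈ 6.292e+09 s = 199.4 years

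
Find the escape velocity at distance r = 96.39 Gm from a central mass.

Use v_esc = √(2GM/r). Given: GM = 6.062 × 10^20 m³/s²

Convert to SI: r = 96.39 Gm = 9.639e+10 m.
Escape velocity comes from setting total energy to zero: ½v² − GM/r = 0 ⇒ v_esc = √(2GM / r).
v_esc = √(2 · 6.062e+20 / 9.639e+10) m/s ≈ 1.122e+05 m/s = 112.2 km/s.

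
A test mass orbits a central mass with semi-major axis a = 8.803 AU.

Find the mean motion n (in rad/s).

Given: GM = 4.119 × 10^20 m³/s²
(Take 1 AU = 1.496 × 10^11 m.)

Convert to SI: a = 8.803 AU = 1.31693e+12 m.
n = √(GM / a³).
n = √(4.119e+20 / (1.31693e+12)³) rad/s ≈ 1.343e-08 rad/s.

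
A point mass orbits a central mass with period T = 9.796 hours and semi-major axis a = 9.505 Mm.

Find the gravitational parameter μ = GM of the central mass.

Convert to SI: T = 9.796 hours = 35265.6 s; a = 9.505 Mm = 9.505e+06 m.
GM = 4π² · a³ / T².
GM = 4π² · (9.505e+06)³ / (35265.6)² m³/s² ≈ 2.726e+13 m³/s² = 2.726 × 10^13 m³/s².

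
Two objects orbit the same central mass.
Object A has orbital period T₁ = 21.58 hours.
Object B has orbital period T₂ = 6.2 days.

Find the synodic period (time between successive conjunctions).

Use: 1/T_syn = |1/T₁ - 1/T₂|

Convert to SI: T₁ = 21.58 hours = 77688 s; T₂ = 6.2 days = 535680 s.
T_syn = |T₁ · T₂ / (T₁ − T₂)|.
T_syn = |77688 · 535680 / (77688 − 535680)| s ≈ 9.087e+04 s = 1.052 days.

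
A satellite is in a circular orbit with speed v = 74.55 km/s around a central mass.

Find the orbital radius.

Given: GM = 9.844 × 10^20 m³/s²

Convert to SI: v = 74.55 km/s = 74550 m/s.
For a circular orbit, v² = GM / r, so r = GM / v².
r = 9.844e+20 / (74550)² m ≈ 1.771e+11 m = 177.1 Gm.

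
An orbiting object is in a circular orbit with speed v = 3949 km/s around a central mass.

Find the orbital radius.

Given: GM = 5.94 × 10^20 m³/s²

Convert to SI: v = 3949 km/s = 3.949e+06 m/s.
For a circular orbit, v² = GM / r, so r = GM / v².
r = 5.94e+20 / (3.949e+06)² m ≈ 3.809e+07 m = 3.809 × 10^7 m.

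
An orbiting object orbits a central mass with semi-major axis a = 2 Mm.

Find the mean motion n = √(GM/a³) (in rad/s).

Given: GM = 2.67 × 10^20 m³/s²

Convert to SI: a = 2 Mm = 2e+06 m.
n = √(GM / a³).
n = √(2.67e+20 / (2e+06)³) rad/s ≈ 5.777 rad/s.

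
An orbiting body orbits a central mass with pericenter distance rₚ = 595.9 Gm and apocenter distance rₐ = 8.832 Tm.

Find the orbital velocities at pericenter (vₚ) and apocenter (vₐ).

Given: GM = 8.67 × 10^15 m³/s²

Convert to SI: rₚ = 595.9 Gm = 5.959e+11 m; rₐ = 8.832 Tm = 8.832e+12 m.
Use the vis-viva equation v² = GM(2/r − 1/a) with a = (rₚ + rₐ)/2 = (5.959e+11 + 8.832e+12)/2 = 4.71395e+12 m.
vₚ = √(GM · (2/rₚ − 1/a)) = √(8.67e+15 · (2/5.959e+11 − 1/4.71395e+12)) m/s ≈ 165.1 m/s = 165.1 m/s.
vₐ = √(GM · (2/rₐ − 1/a)) = √(8.67e+15 · (2/8.832e+12 − 1/4.71395e+12)) m/s ≈ 11.14 m/s = 11.14 m/s.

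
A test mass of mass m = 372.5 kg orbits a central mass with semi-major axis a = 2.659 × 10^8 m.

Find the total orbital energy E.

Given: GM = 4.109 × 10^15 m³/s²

E = −GMm / (2a).
E = −4.109e+15 · 372.5 / (2 · 2.659e+08) J ≈ -2.878e+09 J = -2.878 GJ.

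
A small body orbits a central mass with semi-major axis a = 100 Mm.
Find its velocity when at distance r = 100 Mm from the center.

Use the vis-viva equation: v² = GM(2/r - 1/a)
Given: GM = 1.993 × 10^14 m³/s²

Convert to SI: a = 100 Mm = 1e+08 m; r = 100 Mm = 1e+08 m.
Vis-viva: v = √(GM · (2/r − 1/a)).
2/r − 1/a = 2/1e+08 − 1/1e+08 = 1e-08 m⁻¹.
v = √(1.993e+14 · 1e-08) m/s ≈ 1412 m/s = 1.412 km/s.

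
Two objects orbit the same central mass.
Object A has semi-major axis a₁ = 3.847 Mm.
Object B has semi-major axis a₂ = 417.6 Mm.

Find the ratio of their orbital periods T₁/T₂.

Convert to SI: a₁ = 3.847 Mm = 3.847e+06 m; a₂ = 417.6 Mm = 4.176e+08 m.
From Kepler's third law, (T₁/T₂)² = (a₁/a₂)³, so T₁/T₂ = (a₁/a₂)^(3/2).
a₁/a₂ = 3.847e+06 / 4.176e+08 = 0.00921216.
T₁/T₂ = (0.00921216)^(3/2) ≈ 0.0008842.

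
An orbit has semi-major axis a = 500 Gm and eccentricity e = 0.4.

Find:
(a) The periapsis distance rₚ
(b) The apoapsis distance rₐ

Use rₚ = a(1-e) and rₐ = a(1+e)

Convert to SI: a = 500 Gm = 5e+11 m.
(a) rₚ = a(1 − e) = 5e+11 · (1 − 0.4) = 5e+11 · 0.6 ≈ 3e+11 m = 300 Gm.
(b) rₐ = a(1 + e) = 5e+11 · (1 + 0.4) = 5e+11 · 1.4 ≈ 7e+11 m = 700 Gm.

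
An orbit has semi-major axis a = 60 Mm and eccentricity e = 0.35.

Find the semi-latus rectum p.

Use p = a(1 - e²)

Convert to SI: a = 60 Mm = 6e+07 m.
p = a (1 − e²).
p = 6e+07 · (1 − (0.35)²) = 6e+07 · 0.8775 ≈ 5.265e+07 m = 52.65 Mm.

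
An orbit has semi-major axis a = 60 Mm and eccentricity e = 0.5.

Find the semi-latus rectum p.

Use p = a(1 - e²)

Convert to SI: a = 60 Mm = 6e+07 m.
p = a (1 − e²).
p = 6e+07 · (1 − (0.5)²) = 6e+07 · 0.75 ≈ 4.5e+07 m = 45 Mm.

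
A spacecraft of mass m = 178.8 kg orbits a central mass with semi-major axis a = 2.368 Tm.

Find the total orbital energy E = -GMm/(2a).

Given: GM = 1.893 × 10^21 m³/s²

Convert to SI: a = 2.368 Tm = 2.368e+12 m.
E = −GMm / (2a).
E = −1.893e+21 · 178.8 / (2 · 2.368e+12) J ≈ -7.147e+10 J = -71.47 GJ.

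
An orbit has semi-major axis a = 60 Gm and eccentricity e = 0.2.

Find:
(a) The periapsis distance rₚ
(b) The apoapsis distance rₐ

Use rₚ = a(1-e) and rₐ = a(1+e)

Convert to SI: a = 60 Gm = 6e+10 m.
(a) rₚ = a(1 − e) = 6e+10 · (1 − 0.2) = 6e+10 · 0.8 ≈ 4.8e+10 m = 48 Gm.
(b) rₐ = a(1 + e) = 6e+10 · (1 + 0.2) = 6e+10 · 1.2 ≈ 7.2e+10 m = 72 Gm.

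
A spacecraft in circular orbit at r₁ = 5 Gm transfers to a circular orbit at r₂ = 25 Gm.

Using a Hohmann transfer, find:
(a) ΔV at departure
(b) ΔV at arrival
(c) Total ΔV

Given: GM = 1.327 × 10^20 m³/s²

Convert to SI: r₁ = 5 Gm = 5e+09 m; r₂ = 25 Gm = 2.5e+10 m.
Transfer semi-major axis: a_t = (r₁ + r₂)/2 = (5e+09 + 2.5e+10)/2 = 1.5e+10 m.
Circular speeds: v₁ = √(GM/r₁) = 162911 m/s, v₂ = √(GM/r₂) = 72856 m/s.
Transfer speeds (vis-viva v² = GM(2/r − 1/a_t)): v₁ᵗ = 210317 m/s, v₂ᵗ = 42063.4 m/s.
(a) ΔV₁ = |v₁ᵗ − v₁| ≈ 4.741e+04 m/s = 47.41 km/s.
(b) ΔV₂ = |v₂ − v₂ᵗ| ≈ 3.079e+04 m/s = 30.79 km/s.
(c) ΔV_total = ΔV₁ + ΔV₂ ≈ 7.82e+04 m/s = 78.2 km/s.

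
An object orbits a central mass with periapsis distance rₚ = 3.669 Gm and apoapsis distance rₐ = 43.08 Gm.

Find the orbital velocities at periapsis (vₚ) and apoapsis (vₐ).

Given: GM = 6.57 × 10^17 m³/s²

Convert to SI: rₚ = 3.669 Gm = 3.669e+09 m; rₐ = 43.08 Gm = 4.308e+10 m.
Use the vis-viva equation v² = GM(2/r − 1/a) with a = (rₚ + rₐ)/2 = (3.669e+09 + 4.308e+10)/2 = 2.33745e+10 m.
vₚ = √(GM · (2/rₚ − 1/a)) = √(6.57e+17 · (2/3.669e+09 − 1/2.33745e+10)) m/s ≈ 1.817e+04 m/s = 18.17 km/s.
vₐ = √(GM · (2/rₐ − 1/a)) = √(6.57e+17 · (2/4.308e+10 − 1/2.33745e+10)) m/s ≈ 1547 m/s = 1.547 km/s.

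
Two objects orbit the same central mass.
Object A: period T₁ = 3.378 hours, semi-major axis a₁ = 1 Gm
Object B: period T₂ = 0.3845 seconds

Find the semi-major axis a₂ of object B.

Convert to SI: T₁ = 3.378 hours = 12160.8 s; a₁ = 1 Gm = 1e+09 m.
Kepler's third law: (T₁/T₂)² = (a₁/a₂)³ ⇒ a₂ = a₁ · (T₂/T₁)^(2/3).
T₂/T₁ = 0.3845 / 12160.8 = 3.1618e-05.
a₂ = 1e+09 · (3.1618e-05)^(2/3) m ≈ 9.999e+05 m = 999.9 km.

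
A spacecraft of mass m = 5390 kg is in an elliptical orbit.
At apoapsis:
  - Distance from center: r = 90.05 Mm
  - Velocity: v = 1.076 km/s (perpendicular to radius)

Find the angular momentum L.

Convert to SI: r = 90.05 Mm = 9.005e+07 m; v = 1.076 km/s = 1076 m/s.
Since v is perpendicular to r, L = m · v · r.
L = 5390 · 1076 · 9.005e+07 kg·m²/s ≈ 5.223e+14 kg·m²/s.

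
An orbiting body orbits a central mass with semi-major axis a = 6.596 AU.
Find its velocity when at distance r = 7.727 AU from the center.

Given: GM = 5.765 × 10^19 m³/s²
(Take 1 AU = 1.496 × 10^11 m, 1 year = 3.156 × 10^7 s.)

Convert to SI: a = 6.596 AU = 9.86762e+11 m; r = 7.727 AU = 1.15596e+12 m.
Vis-viva: v = √(GM · (2/r − 1/a)).
2/r − 1/a = 2/1.15596e+12 − 1/9.86762e+11 = 7.16749e-13 m⁻¹.
v = √(5.765e+19 · 7.16749e-13) m/s ≈ 6428 m/s = 1.356 AU/year.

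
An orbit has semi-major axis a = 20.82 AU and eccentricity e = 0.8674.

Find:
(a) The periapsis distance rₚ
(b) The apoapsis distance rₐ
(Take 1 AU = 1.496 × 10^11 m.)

Convert to SI: a = 20.82 AU = 3.11467e+12 m.
(a) rₚ = a(1 − e) = 3.11467e+12 · (1 − 0.8674) = 3.11467e+12 · 0.1326 ≈ 4.13e+11 m = 2.761 AU.
(b) rₐ = a(1 + e) = 3.11467e+12 · (1 + 0.8674) = 3.11467e+12 · 1.8674 ≈ 5.816e+12 m = 38.88 AU.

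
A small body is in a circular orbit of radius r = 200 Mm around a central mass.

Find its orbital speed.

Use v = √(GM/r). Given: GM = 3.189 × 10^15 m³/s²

Convert to SI: r = 200 Mm = 2e+08 m.
For a circular orbit, gravity supplies the centripetal force, so v = √(GM / r).
v = √(3.189e+15 / 2e+08) m/s ≈ 3993 m/s = 3.993 km/s.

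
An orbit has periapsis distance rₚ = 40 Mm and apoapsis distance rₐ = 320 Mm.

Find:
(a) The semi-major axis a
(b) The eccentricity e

Convert to SI: rₚ = 40 Mm = 4e+07 m; rₐ = 320 Mm = 3.2e+08 m.
(a) a = (rₚ + rₐ) / 2 = (4e+07 + 3.2e+08) / 2 ≈ 1.8e+08 m = 180 Mm.
(b) e = (rₐ − rₚ) / (rₐ + rₚ) = (3.2e+08 − 4e+07) / (3.2e+08 + 4e+07) ≈ 0.7778.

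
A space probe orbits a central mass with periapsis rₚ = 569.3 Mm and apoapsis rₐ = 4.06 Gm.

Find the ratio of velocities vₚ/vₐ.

Convert to SI: rₚ = 569.3 Mm = 5.693e+08 m; rₐ = 4.06 Gm = 4.06e+09 m.
Conservation of angular momentum gives rₚvₚ = rₐvₐ, so vₚ/vₐ = rₐ/rₚ.
vₚ/vₐ = 4.06e+09 / 5.693e+08 ≈ 7.132.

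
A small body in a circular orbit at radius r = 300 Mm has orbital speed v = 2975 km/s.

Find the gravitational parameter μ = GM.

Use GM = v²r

Convert to SI: r = 300 Mm = 3e+08 m; v = 2975 km/s = 2.975e+06 m/s.
For a circular orbit v² = GM/r, so GM = v² · r.
GM = (2.975e+06)² · 3e+08 m³/s² ≈ 2.655e+21 m³/s² = 2.655 × 10^21 m³/s².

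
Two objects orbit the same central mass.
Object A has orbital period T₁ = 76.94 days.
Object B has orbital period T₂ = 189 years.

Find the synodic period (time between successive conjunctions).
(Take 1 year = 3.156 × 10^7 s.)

Convert to SI: T₁ = 76.94 days = 6.64762e+06 s; T₂ = 189 years = 5.96484e+09 s.
T_syn = |T₁ · T₂ / (T₁ − T₂)|.
T_syn = |6.64762e+06 · 5.96484e+09 / (6.64762e+06 − 5.96484e+09)| s ≈ 6.655e+06 s = 77.03 days.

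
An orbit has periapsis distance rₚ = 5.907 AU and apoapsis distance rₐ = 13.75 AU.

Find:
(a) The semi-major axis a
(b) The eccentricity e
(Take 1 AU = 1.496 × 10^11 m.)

Convert to SI: rₚ = 5.907 AU = 8.83687e+11 m; rₐ = 13.75 AU = 2.057e+12 m.
(a) a = (rₚ + rₐ) / 2 = (8.83687e+11 + 2.057e+12) / 2 ≈ 1.47e+12 m = 9.829 AU.
(b) e = (rₐ − rₚ) / (rₐ + rₚ) = (2.057e+12 − 8.83687e+11) / (2.057e+12 + 8.83687e+11) ≈ 0.399.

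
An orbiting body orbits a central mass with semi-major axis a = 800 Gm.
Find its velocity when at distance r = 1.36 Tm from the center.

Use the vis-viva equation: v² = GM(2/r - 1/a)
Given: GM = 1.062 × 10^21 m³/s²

Convert to SI: a = 800 Gm = 8e+11 m; r = 1.36 Tm = 1.36e+12 m.
Vis-viva: v = √(GM · (2/r − 1/a)).
2/r − 1/a = 2/1.36e+12 − 1/8e+11 = 2.20588e-13 m⁻¹.
v = √(1.062e+21 · 2.20588e-13) m/s ≈ 1.531e+04 m/s = 15.31 km/s.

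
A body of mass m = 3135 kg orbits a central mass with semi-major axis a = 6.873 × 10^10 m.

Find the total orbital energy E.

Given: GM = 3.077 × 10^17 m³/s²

E = −GMm / (2a).
E = −3.077e+17 · 3135 / (2 · 6.873e+10) J ≈ -7.018e+09 J = -7.018 GJ.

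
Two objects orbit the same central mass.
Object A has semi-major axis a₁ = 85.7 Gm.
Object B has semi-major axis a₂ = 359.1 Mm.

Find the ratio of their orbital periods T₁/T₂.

Convert to SI: a₁ = 85.7 Gm = 8.57e+10 m; a₂ = 359.1 Mm = 3.591e+08 m.
From Kepler's third law, (T₁/T₂)² = (a₁/a₂)³, so T₁/T₂ = (a₁/a₂)^(3/2).
a₁/a₂ = 8.57e+10 / 3.591e+08 = 238.652.
T₁/T₂ = (238.652)^(3/2) ≈ 3687.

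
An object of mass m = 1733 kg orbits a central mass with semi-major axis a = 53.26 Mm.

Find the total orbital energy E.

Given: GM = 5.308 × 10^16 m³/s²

Convert to SI: a = 53.26 Mm = 5.326e+07 m.
E = −GMm / (2a).
E = −5.308e+16 · 1733 / (2 · 5.326e+07) J ≈ -8.636e+11 J = -863.6 GJ.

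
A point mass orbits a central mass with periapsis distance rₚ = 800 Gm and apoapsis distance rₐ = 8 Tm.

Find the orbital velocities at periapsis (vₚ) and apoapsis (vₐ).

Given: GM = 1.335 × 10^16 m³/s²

Convert to SI: rₚ = 800 Gm = 8e+11 m; rₐ = 8 Tm = 8e+12 m.
Use the vis-viva equation v² = GM(2/r − 1/a) with a = (rₚ + rₐ)/2 = (8e+11 + 8e+12)/2 = 4.4e+12 m.
vₚ = √(GM · (2/rₚ − 1/a)) = √(1.335e+16 · (2/8e+11 − 1/4.4e+12)) m/s ≈ 174.2 m/s = 174.2 m/s.
vₐ = √(GM · (2/rₐ − 1/a)) = √(1.335e+16 · (2/8e+12 − 1/4.4e+12)) m/s ≈ 17.42 m/s = 17.42 m/s.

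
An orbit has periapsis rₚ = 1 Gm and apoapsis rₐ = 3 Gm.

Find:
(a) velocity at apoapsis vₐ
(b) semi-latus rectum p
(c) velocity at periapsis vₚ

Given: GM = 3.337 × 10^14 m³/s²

Convert to SI: rₚ = 1 Gm = 1e+09 m; rₐ = 3 Gm = 3e+09 m.
(a) With a = (rₚ + rₐ)/2 = 2e+09 m, vₐ = √(GM (2/rₐ − 1/a)) = √(3.337e+14 · (2/3e+09 − 1/2e+09)) m/s ≈ 235.8 m/s
(b) From a = (rₚ + rₐ)/2 = 2e+09 m and e = (rₐ − rₚ)/(rₐ + rₚ) = 0.5, p = a(1 − e²) = 2e+09 · (1 − (0.5)²) ≈ 1.5e+09 m
(c) With a = (rₚ + rₐ)/2 = 2e+09 m, vₚ = √(GM (2/rₚ − 1/a)) = √(3.337e+14 · (2/1e+09 − 1/2e+09)) m/s ≈ 707.5 m/s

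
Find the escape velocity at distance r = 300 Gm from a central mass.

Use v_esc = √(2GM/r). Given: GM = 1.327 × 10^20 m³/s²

Convert to SI: r = 300 Gm = 3e+11 m.
Escape velocity comes from setting total energy to zero: ½v² − GM/r = 0 ⇒ v_esc = √(2GM / r).
v_esc = √(2 · 1.327e+20 / 3e+11) m/s ≈ 2.974e+04 m/s = 29.74 km/s.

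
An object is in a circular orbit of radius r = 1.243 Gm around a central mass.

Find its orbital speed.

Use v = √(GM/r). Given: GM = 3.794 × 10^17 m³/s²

Convert to SI: r = 1.243 Gm = 1.243e+09 m.
For a circular orbit, gravity supplies the centripetal force, so v = √(GM / r).
v = √(3.794e+17 / 1.243e+09) m/s ≈ 1.747e+04 m/s = 17.47 km/s.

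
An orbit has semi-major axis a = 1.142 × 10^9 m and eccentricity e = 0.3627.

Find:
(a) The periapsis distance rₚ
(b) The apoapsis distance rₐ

(a) rₚ = a(1 − e) = 1.142e+09 · (1 − 0.3627) = 1.142e+09 · 0.6373 ≈ 7.278e+08 m = 7.278 × 10^8 m.
(b) rₐ = a(1 + e) = 1.142e+09 · (1 + 0.3627) = 1.142e+09 · 1.3627 ≈ 1.556e+09 m = 1.556 × 10^9 m.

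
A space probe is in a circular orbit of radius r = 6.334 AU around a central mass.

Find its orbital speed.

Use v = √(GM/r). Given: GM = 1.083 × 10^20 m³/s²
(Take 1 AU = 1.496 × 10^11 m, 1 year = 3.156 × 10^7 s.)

Convert to SI: r = 6.334 AU = 9.47566e+11 m.
For a circular orbit, gravity supplies the centripetal force, so v = √(GM / r).
v = √(1.083e+20 / 9.47566e+11) m/s ≈ 1.069e+04 m/s = 2.255 AU/year.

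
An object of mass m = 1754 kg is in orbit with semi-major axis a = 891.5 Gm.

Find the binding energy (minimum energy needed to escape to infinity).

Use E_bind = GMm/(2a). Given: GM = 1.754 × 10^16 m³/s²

Convert to SI: a = 891.5 Gm = 8.915e+11 m.
Total orbital energy is E = −GMm/(2a); binding energy is E_bind = −E = GMm/(2a).
E_bind = 1.754e+16 · 1754 / (2 · 8.915e+11) J ≈ 1.725e+07 J = 17.25 MJ.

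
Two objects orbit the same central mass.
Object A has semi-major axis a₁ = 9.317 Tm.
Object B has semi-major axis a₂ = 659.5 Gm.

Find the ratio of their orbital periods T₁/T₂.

Convert to SI: a₁ = 9.317 Tm = 9.317e+12 m; a₂ = 659.5 Gm = 6.595e+11 m.
From Kepler's third law, (T₁/T₂)² = (a₁/a₂)³, so T₁/T₂ = (a₁/a₂)^(3/2).
a₁/a₂ = 9.317e+12 / 6.595e+11 = 14.1274.
T₁/T₂ = (14.1274)^(3/2) ≈ 53.1.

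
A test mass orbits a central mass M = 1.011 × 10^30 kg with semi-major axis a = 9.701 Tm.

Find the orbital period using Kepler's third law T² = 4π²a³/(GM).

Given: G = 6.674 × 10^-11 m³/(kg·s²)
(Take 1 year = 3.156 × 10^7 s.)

Convert to SI: a = 9.701 Tm = 9.701e+12 m.
GM = G · M = 6.674e-11 · 1.011e+30 = 6.74741e+19 m³/s².
Kepler's third law: T = 2π √(a³ / GM).
Substituting a = 9.701e+12 m and GM = 6.74741e+19 m³/s²:
T = 2π √((9.701e+12)³ / 6.74741e+19) s
T ≈ 2.311e+10 s = 732.3 years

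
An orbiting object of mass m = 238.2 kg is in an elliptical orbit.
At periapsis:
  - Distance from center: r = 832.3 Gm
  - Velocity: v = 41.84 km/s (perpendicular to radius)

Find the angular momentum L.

Convert to SI: r = 832.3 Gm = 8.323e+11 m; v = 41.84 km/s = 41840 m/s.
Since v is perpendicular to r, L = m · v · r.
L = 238.2 · 41840 · 8.323e+11 kg·m²/s ≈ 8.295e+18 kg·m²/s.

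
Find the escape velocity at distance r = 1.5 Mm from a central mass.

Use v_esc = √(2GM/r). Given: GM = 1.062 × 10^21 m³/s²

Convert to SI: r = 1.5 Mm = 1.5e+06 m.
Escape velocity comes from setting total energy to zero: ½v² − GM/r = 0 ⇒ v_esc = √(2GM / r).
v_esc = √(2 · 1.062e+21 / 1.5e+06) m/s ≈ 3.763e+07 m/s = 3.763e+04 km/s.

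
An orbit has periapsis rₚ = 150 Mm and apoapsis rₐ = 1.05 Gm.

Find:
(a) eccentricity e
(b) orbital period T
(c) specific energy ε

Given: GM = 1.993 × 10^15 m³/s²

Convert to SI: rₚ = 150 Mm = 1.5e+08 m; rₐ = 1.05 Gm = 1.05e+09 m.
(a) e = (rₐ − rₚ)/(rₐ + rₚ) = (1.05e+09 − 1.5e+08)/(1.05e+09 + 1.5e+08) ≈ 0.75
(b) With a = (rₚ + rₐ)/2 = 6e+08 m, T = 2π √(a³/GM) = 2π √((6e+08)³/1.993e+15) s ≈ 2.068e+06 s
(c) With a = (rₚ + rₐ)/2 = 6e+08 m, ε = −GM/(2a) = −1.993e+15/(2 · 6e+08) J/kg ≈ -1.661e+06 J/kg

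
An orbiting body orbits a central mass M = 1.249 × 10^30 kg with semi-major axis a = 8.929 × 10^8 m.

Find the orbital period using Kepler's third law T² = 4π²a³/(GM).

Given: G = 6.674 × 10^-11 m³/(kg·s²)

GM = G · M = 6.674e-11 · 1.249e+30 = 8.33583e+19 m³/s².
Kepler's third law: T = 2π √(a³ / GM).
Substituting a = 8.929e+08 m and GM = 8.33583e+19 m³/s²:
T = 2π √((8.929e+08)³ / 8.33583e+19) s
T ≈ 1.836e+04 s = 5.1 hours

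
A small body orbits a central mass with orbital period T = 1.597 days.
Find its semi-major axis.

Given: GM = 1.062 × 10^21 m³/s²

Convert to SI: T = 1.597 days = 137981 s.
Invert Kepler's third law: a = (GM · T² / (4π²))^(1/3).
Substituting T = 137981 s and GM = 1.062e+21 m³/s²:
a = (1.062e+21 · (137981)² / (4π²))^(1/3) m
a ≈ 8.001e+09 m = 8.001 Gm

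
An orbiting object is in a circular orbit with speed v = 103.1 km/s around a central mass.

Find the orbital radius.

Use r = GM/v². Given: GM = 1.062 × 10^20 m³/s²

Convert to SI: v = 103.1 km/s = 103100 m/s.
For a circular orbit, v² = GM / r, so r = GM / v².
r = 1.062e+20 / (103100)² m ≈ 9.991e+09 m = 9.991 Gm.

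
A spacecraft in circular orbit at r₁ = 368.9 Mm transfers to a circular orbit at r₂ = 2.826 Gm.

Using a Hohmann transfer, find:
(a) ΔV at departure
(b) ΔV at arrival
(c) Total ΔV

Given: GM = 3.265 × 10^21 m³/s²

Convert to SI: r₁ = 368.9 Mm = 3.689e+08 m; r₂ = 2.826 Gm = 2.826e+09 m.
Transfer semi-major axis: a_t = (r₁ + r₂)/2 = (3.689e+08 + 2.826e+09)/2 = 1.59745e+09 m.
Circular speeds: v₁ = √(GM/r₁) = 2.975e+06 m/s, v₂ = √(GM/r₂) = 1.07487e+06 m/s.
Transfer speeds (vis-viva v² = GM(2/r − 1/a_t)): v₁ᵗ = 3.95694e+06 m/s, v₂ᵗ = 516531 m/s.
(a) ΔV₁ = |v₁ᵗ − v₁| ≈ 9.819e+05 m/s = 981.9 km/s.
(b) ΔV₂ = |v₂ − v₂ᵗ| ≈ 5.583e+05 m/s = 558.3 km/s.
(c) ΔV_total = ΔV₁ + ΔV₂ ≈ 1.54e+06 m/s = 1540 km/s.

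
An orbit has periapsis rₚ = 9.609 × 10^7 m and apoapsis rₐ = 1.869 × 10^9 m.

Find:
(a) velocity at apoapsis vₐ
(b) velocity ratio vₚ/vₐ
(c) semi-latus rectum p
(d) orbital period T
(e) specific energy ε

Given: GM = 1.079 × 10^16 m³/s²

(a) With a = (rₚ + rₐ)/2 = 9.82545e+08 m, vₐ = √(GM (2/rₐ − 1/a)) = √(1.079e+16 · (2/1.869e+09 − 1/9.82545e+08)) m/s ≈ 751.4 m/s
(b) Conservation of angular momentum (rₚvₚ = rₐvₐ) gives vₚ/vₐ = rₐ/rₚ = 1.869e+09/9.609e+07 ≈ 19.45
(c) From a = (rₚ + rₐ)/2 = 9.82545e+08 m and e = (rₐ − rₚ)/(rₐ + rₚ) = 0.902203, p = a(1 − e²) = 9.82545e+08 · (1 − (0.902203)²) ≈ 1.828e+08 m
(d) With a = (rₚ + rₐ)/2 = 9.82545e+08 m, T = 2π √(a³/GM) = 2π √((9.82545e+08)³/1.079e+16) s ≈ 1.863e+06 s
(e) With a = (rₚ + rₐ)/2 = 9.82545e+08 m, ε = −GM/(2a) = −1.079e+16/(2 · 9.82545e+08) J/kg ≈ -5.491e+06 J/kg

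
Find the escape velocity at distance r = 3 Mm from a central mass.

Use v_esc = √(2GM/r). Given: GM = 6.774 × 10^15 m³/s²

Convert to SI: r = 3 Mm = 3e+06 m.
Escape velocity comes from setting total energy to zero: ½v² − GM/r = 0 ⇒ v_esc = √(2GM / r).
v_esc = √(2 · 6.774e+15 / 3e+06) m/s ≈ 6.72e+04 m/s = 67.2 km/s.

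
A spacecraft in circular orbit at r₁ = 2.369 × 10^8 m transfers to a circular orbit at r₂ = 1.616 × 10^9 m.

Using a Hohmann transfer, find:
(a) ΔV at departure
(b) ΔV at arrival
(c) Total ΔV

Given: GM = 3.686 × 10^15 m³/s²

Transfer semi-major axis: a_t = (r₁ + r₂)/2 = (2.369e+08 + 1.616e+09)/2 = 9.2645e+08 m.
Circular speeds: v₁ = √(GM/r₁) = 3944.53 m/s, v₂ = √(GM/r₂) = 1510.28 m/s.
Transfer speeds (vis-viva v² = GM(2/r − 1/a_t)): v₁ᵗ = 5209.61 m/s, v₂ᵗ = 763.71 m/s.
(a) ΔV₁ = |v₁ᵗ − v₁| ≈ 1265 m/s = 1.265 km/s.
(b) ΔV₂ = |v₂ − v₂ᵗ| ≈ 746.6 m/s = 746.6 m/s.
(c) ΔV_total = ΔV₁ + ΔV₂ ≈ 2012 m/s = 2.012 km/s.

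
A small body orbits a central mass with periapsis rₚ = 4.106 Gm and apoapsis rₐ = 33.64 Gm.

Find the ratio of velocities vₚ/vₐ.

Convert to SI: rₚ = 4.106 Gm = 4.106e+09 m; rₐ = 33.64 Gm = 3.364e+10 m.
Conservation of angular momentum gives rₚvₚ = rₐvₐ, so vₚ/vₐ = rₐ/rₚ.
vₚ/vₐ = 3.364e+10 / 4.106e+09 ≈ 8.193.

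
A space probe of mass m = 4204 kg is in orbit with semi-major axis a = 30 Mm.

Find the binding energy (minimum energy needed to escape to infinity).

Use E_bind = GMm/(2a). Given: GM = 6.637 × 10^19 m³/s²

Convert to SI: a = 30 Mm = 3e+07 m.
Total orbital energy is E = −GMm/(2a); binding energy is E_bind = −E = GMm/(2a).
E_bind = 6.637e+19 · 4204 / (2 · 3e+07) J ≈ 4.65e+15 J = 4.65 PJ.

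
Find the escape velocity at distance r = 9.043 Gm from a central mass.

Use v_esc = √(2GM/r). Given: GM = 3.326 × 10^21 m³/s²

Convert to SI: r = 9.043 Gm = 9.043e+09 m.
Escape velocity comes from setting total energy to zero: ½v² − GM/r = 0 ⇒ v_esc = √(2GM / r).
v_esc = √(2 · 3.326e+21 / 9.043e+09) m/s ≈ 8.577e+05 m/s = 857.7 km/s.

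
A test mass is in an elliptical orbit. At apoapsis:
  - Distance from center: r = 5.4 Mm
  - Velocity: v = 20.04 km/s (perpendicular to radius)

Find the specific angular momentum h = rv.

Convert to SI: r = 5.4 Mm = 5.4e+06 m; v = 20.04 km/s = 20040 m/s.
With v perpendicular to r, h = r · v.
h = 5.4e+06 · 20040 m²/s ≈ 1.082e+11 m²/s.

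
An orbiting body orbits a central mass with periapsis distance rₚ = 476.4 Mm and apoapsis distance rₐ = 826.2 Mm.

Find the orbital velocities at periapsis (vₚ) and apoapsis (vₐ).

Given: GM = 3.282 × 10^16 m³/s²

Convert to SI: rₚ = 476.4 Mm = 4.764e+08 m; rₐ = 826.2 Mm = 8.262e+08 m.
Use the vis-viva equation v² = GM(2/r − 1/a) with a = (rₚ + rₐ)/2 = (4.764e+08 + 8.262e+08)/2 = 6.513e+08 m.
vₚ = √(GM · (2/rₚ − 1/a)) = √(3.282e+16 · (2/4.764e+08 − 1/6.513e+08)) m/s ≈ 9348 m/s = 9.348 km/s.
vₐ = √(GM · (2/rₐ − 1/a)) = √(3.282e+16 · (2/8.262e+08 − 1/6.513e+08)) m/s ≈ 5390 m/s = 5.39 km/s.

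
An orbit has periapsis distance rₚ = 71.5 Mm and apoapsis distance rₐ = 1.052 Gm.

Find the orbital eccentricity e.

Convert to SI: rₚ = 71.5 Mm = 7.15e+07 m; rₐ = 1.052 Gm = 1.052e+09 m.
e = (rₐ − rₚ) / (rₐ + rₚ).
e = (1.052e+09 − 7.15e+07) / (1.052e+09 + 7.15e+07) = 9.805e+08 / 1.1235e+09 ≈ 0.8727.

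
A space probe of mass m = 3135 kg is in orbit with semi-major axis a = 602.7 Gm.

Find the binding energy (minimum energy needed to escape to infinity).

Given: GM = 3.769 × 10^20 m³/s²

Convert to SI: a = 602.7 Gm = 6.027e+11 m.
Total orbital energy is E = −GMm/(2a); binding energy is E_bind = −E = GMm/(2a).
E_bind = 3.769e+20 · 3135 / (2 · 6.027e+11) J ≈ 9.802e+11 J = 980.2 GJ.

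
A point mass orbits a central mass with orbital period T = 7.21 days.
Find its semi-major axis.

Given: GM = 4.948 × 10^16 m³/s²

Convert to SI: T = 7.21 days = 622944 s.
Invert Kepler's third law: a = (GM · T² / (4π²))^(1/3).
Substituting T = 622944 s and GM = 4.948e+16 m³/s²:
a = (4.948e+16 · (622944)² / (4π²))^(1/3) m
a ≈ 7.864e+08 m = 786.4 Mm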